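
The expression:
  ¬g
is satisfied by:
  {g: False}


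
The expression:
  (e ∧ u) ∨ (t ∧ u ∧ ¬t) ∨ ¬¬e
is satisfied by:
  {e: True}


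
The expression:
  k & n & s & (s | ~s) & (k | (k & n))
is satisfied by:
  {s: True, n: True, k: True}


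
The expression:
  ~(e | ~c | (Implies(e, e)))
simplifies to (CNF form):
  False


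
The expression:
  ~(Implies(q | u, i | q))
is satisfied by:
  {u: True, q: False, i: False}


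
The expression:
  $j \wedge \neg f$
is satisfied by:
  {j: True, f: False}


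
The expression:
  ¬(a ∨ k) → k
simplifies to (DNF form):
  a ∨ k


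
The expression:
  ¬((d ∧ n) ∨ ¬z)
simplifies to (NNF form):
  z ∧ (¬d ∨ ¬n)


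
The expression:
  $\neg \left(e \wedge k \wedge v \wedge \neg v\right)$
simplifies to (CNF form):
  $\text{True}$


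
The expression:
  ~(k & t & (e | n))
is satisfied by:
  {n: False, k: False, t: False, e: False}
  {e: True, n: False, k: False, t: False}
  {n: True, e: False, k: False, t: False}
  {e: True, n: True, k: False, t: False}
  {t: True, e: False, n: False, k: False}
  {e: True, t: True, n: False, k: False}
  {t: True, n: True, e: False, k: False}
  {e: True, t: True, n: True, k: False}
  {k: True, t: False, n: False, e: False}
  {k: True, e: True, t: False, n: False}
  {k: True, n: True, t: False, e: False}
  {e: True, k: True, n: True, t: False}
  {k: True, t: True, e: False, n: False}


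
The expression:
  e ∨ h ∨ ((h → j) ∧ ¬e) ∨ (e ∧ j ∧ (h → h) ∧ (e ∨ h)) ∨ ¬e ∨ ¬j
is always true.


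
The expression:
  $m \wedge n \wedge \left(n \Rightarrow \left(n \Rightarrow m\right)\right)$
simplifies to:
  $m \wedge n$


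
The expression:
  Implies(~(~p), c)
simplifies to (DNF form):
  c | ~p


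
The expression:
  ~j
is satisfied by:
  {j: False}


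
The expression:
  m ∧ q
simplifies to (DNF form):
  m ∧ q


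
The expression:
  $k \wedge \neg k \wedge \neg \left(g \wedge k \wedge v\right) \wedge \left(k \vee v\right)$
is never true.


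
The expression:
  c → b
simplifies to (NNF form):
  b ∨ ¬c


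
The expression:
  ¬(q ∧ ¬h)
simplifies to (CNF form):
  h ∨ ¬q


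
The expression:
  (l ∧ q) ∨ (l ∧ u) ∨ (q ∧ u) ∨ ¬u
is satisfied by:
  {q: True, l: True, u: False}
  {q: True, u: False, l: False}
  {l: True, u: False, q: False}
  {l: False, u: False, q: False}
  {q: True, l: True, u: True}
  {q: True, u: True, l: False}
  {l: True, u: True, q: False}


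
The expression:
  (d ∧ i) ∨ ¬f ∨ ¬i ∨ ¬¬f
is always true.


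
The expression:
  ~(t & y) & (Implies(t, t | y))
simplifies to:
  ~t | ~y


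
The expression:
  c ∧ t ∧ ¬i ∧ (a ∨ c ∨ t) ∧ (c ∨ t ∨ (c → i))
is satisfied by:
  {t: True, c: True, i: False}


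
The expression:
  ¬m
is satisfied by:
  {m: False}


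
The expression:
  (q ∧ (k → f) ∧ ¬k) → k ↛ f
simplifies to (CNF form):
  k ∨ ¬q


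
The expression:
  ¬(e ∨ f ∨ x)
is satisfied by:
  {x: False, e: False, f: False}


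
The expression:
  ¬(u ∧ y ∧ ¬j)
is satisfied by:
  {j: True, u: False, y: False}
  {j: False, u: False, y: False}
  {y: True, j: True, u: False}
  {y: True, j: False, u: False}
  {u: True, j: True, y: False}
  {u: True, j: False, y: False}
  {u: True, y: True, j: True}


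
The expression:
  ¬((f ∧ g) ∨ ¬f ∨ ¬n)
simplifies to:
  f ∧ n ∧ ¬g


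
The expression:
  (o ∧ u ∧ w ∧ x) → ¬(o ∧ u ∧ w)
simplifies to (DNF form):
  ¬o ∨ ¬u ∨ ¬w ∨ ¬x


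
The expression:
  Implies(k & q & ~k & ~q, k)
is always true.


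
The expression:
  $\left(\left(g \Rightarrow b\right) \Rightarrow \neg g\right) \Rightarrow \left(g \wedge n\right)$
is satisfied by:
  {n: True, b: True, g: True}
  {n: True, g: True, b: False}
  {b: True, g: True, n: False}


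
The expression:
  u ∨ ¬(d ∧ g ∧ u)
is always true.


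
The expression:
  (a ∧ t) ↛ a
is never true.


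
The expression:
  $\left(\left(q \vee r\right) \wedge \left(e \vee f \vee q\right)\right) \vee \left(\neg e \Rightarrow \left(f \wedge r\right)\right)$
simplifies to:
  $e \vee q \vee \left(f \wedge r\right)$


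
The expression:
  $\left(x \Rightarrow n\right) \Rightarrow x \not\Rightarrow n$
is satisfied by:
  {x: True, n: False}


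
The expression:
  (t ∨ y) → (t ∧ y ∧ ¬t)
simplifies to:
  ¬t ∧ ¬y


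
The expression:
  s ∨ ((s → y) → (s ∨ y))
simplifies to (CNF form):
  s ∨ y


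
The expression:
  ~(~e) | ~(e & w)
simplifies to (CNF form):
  True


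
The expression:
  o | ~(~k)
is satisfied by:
  {k: True, o: True}
  {k: True, o: False}
  {o: True, k: False}


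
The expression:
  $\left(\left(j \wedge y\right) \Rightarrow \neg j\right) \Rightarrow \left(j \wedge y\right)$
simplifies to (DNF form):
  $j \wedge y$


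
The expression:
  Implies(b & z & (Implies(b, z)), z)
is always true.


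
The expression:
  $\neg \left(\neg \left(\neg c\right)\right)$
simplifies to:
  $\neg c$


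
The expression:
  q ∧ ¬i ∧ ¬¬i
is never true.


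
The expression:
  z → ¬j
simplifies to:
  ¬j ∨ ¬z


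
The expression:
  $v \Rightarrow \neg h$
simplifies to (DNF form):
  $\neg h \vee \neg v$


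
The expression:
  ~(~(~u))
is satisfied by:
  {u: False}


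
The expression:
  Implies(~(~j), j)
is always true.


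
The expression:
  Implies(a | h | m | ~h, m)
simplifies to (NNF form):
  m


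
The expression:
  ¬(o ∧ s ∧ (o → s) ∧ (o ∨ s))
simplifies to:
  ¬o ∨ ¬s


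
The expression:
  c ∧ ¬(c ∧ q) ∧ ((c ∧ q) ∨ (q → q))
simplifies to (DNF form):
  c ∧ ¬q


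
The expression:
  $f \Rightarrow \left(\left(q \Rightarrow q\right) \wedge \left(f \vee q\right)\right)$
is always true.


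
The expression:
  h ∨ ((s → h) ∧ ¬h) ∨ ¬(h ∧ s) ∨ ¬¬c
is always true.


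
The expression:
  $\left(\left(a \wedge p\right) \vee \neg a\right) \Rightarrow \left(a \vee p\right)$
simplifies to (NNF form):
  $a \vee p$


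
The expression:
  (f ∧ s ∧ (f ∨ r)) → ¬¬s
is always true.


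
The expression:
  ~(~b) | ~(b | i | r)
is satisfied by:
  {b: True, r: False, i: False}
  {b: True, i: True, r: False}
  {b: True, r: True, i: False}
  {b: True, i: True, r: True}
  {i: False, r: False, b: False}


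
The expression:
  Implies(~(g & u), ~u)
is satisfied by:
  {g: True, u: False}
  {u: False, g: False}
  {u: True, g: True}


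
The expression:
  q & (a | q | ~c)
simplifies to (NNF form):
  q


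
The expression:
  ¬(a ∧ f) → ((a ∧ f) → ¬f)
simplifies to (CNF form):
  True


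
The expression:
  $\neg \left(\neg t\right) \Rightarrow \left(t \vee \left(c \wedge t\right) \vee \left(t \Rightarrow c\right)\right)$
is always true.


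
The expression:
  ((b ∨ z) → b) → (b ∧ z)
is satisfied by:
  {z: True}


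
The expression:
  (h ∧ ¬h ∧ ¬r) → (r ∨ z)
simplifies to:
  True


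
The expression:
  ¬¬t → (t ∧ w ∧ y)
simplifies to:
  (w ∧ y) ∨ ¬t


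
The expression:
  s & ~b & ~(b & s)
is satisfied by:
  {s: True, b: False}


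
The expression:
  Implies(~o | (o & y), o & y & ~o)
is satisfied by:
  {o: True, y: False}


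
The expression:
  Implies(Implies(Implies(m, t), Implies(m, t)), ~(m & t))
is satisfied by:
  {m: False, t: False}
  {t: True, m: False}
  {m: True, t: False}


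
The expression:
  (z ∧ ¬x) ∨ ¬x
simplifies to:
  ¬x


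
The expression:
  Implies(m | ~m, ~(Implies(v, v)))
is never true.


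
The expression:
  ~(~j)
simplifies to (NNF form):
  j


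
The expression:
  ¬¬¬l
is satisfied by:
  {l: False}


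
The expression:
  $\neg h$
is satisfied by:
  {h: False}


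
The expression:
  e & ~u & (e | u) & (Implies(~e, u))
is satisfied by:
  {e: True, u: False}


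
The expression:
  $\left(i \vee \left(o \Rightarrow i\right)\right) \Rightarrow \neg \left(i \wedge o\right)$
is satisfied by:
  {o: False, i: False}
  {i: True, o: False}
  {o: True, i: False}


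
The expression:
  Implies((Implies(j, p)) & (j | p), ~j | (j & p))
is always true.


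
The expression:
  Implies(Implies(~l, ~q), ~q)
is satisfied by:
  {l: False, q: False}
  {q: True, l: False}
  {l: True, q: False}


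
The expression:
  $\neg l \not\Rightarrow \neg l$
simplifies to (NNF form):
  $\text{False}$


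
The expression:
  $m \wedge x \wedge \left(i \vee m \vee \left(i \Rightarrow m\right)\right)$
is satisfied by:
  {m: True, x: True}


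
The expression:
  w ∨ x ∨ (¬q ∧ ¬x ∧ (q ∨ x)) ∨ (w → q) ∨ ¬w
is always true.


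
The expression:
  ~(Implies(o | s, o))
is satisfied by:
  {s: True, o: False}


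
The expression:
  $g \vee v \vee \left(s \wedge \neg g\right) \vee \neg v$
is always true.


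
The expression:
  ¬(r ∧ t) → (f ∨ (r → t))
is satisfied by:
  {t: True, f: True, r: False}
  {t: True, f: False, r: False}
  {f: True, t: False, r: False}
  {t: False, f: False, r: False}
  {r: True, t: True, f: True}
  {r: True, t: True, f: False}
  {r: True, f: True, t: False}


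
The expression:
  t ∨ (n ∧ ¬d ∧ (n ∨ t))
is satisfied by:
  {t: True, n: True, d: False}
  {t: True, n: False, d: False}
  {d: True, t: True, n: True}
  {d: True, t: True, n: False}
  {n: True, d: False, t: False}


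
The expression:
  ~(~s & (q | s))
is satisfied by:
  {s: True, q: False}
  {q: False, s: False}
  {q: True, s: True}


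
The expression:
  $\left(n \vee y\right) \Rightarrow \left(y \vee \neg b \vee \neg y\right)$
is always true.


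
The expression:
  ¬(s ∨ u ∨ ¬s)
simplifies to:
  False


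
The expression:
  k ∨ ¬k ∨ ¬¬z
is always true.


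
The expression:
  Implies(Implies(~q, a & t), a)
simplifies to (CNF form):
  a | ~q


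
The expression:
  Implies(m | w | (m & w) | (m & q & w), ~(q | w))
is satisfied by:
  {m: False, w: False, q: False}
  {q: True, m: False, w: False}
  {m: True, q: False, w: False}


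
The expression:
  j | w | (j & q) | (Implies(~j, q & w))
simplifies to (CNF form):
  j | w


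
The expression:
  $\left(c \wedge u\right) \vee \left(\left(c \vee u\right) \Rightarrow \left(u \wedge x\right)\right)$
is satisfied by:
  {x: True, u: False, c: False}
  {u: False, c: False, x: False}
  {x: True, u: True, c: False}
  {x: True, c: True, u: True}
  {c: True, u: True, x: False}


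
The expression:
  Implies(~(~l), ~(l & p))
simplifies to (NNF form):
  ~l | ~p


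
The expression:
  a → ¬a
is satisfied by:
  {a: False}


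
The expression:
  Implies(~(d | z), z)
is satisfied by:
  {d: True, z: True}
  {d: True, z: False}
  {z: True, d: False}


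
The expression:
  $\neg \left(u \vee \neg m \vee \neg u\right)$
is never true.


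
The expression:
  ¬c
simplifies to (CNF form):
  ¬c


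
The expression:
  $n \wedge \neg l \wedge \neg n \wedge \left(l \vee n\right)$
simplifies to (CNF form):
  $\text{False}$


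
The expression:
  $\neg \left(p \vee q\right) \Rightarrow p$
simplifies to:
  $p \vee q$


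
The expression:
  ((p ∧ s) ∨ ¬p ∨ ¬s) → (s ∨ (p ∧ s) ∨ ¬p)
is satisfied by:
  {s: True, p: False}
  {p: False, s: False}
  {p: True, s: True}


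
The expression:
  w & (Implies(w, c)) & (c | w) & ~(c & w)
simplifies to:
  False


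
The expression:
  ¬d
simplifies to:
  ¬d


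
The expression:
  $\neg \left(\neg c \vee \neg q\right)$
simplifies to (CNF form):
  $c \wedge q$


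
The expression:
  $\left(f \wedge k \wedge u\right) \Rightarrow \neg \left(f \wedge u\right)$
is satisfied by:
  {u: False, k: False, f: False}
  {f: True, u: False, k: False}
  {k: True, u: False, f: False}
  {f: True, k: True, u: False}
  {u: True, f: False, k: False}
  {f: True, u: True, k: False}
  {k: True, u: True, f: False}


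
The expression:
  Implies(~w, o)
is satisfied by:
  {o: True, w: True}
  {o: True, w: False}
  {w: True, o: False}


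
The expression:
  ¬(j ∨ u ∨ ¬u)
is never true.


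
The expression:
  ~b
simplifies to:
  ~b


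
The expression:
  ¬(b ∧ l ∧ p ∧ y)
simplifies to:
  ¬b ∨ ¬l ∨ ¬p ∨ ¬y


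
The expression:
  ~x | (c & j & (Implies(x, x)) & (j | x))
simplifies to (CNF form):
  (c | ~x) & (j | ~x)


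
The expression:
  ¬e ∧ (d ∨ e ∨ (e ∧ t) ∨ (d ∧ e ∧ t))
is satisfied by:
  {d: True, e: False}


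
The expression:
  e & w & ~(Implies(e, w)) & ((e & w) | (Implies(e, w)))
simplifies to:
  False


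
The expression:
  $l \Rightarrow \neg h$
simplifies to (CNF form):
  $\neg h \vee \neg l$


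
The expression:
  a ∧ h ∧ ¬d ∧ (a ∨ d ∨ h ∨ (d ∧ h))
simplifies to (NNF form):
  a ∧ h ∧ ¬d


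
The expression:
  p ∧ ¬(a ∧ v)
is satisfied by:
  {p: True, v: False, a: False}
  {a: True, p: True, v: False}
  {v: True, p: True, a: False}


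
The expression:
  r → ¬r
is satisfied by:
  {r: False}


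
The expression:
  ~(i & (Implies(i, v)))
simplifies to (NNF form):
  ~i | ~v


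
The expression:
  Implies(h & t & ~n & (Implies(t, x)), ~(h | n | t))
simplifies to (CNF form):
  n | ~h | ~t | ~x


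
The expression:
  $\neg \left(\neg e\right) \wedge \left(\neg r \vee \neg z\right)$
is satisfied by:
  {e: True, z: False, r: False}
  {e: True, r: True, z: False}
  {e: True, z: True, r: False}


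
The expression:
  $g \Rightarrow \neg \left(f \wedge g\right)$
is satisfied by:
  {g: False, f: False}
  {f: True, g: False}
  {g: True, f: False}


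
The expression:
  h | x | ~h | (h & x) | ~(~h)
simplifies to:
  True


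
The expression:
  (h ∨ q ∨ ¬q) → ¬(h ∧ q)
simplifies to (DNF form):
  ¬h ∨ ¬q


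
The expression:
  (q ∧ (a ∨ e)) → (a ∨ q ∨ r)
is always true.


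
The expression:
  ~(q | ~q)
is never true.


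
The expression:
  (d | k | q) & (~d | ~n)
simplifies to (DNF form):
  (d & ~n) | (k & ~d) | (q & ~d)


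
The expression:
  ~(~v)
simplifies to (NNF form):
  v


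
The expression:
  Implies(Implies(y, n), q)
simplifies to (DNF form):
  q | (y & ~n)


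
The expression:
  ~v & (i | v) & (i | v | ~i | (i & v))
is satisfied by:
  {i: True, v: False}


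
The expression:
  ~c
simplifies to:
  ~c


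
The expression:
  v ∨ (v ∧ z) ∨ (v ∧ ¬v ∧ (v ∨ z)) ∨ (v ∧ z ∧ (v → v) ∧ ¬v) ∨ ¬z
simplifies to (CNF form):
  v ∨ ¬z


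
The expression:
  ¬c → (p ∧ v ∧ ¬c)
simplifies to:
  c ∨ (p ∧ v)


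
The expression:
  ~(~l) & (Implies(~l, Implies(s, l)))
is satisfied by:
  {l: True}


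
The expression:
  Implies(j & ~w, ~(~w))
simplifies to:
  w | ~j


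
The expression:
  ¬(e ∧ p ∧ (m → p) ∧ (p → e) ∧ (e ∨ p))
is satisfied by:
  {p: False, e: False}
  {e: True, p: False}
  {p: True, e: False}


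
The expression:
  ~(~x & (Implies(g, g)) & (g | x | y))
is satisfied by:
  {x: True, g: False, y: False}
  {x: True, y: True, g: False}
  {x: True, g: True, y: False}
  {x: True, y: True, g: True}
  {y: False, g: False, x: False}


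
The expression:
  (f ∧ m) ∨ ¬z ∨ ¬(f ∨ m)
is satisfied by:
  {f: False, z: False, m: False}
  {m: True, f: False, z: False}
  {f: True, m: False, z: False}
  {m: True, f: True, z: False}
  {z: True, m: False, f: False}
  {z: True, m: True, f: True}


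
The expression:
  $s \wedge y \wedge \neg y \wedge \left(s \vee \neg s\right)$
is never true.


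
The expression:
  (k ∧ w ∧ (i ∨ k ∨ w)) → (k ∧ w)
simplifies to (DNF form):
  True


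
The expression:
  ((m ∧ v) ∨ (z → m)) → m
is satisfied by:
  {z: True, m: True}
  {z: True, m: False}
  {m: True, z: False}


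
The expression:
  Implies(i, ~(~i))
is always true.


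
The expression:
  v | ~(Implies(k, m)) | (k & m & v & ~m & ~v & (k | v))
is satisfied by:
  {k: True, v: True, m: False}
  {v: True, m: False, k: False}
  {k: True, v: True, m: True}
  {v: True, m: True, k: False}
  {k: True, m: False, v: False}


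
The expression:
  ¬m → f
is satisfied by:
  {m: True, f: True}
  {m: True, f: False}
  {f: True, m: False}


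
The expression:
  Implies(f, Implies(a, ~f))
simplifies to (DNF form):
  ~a | ~f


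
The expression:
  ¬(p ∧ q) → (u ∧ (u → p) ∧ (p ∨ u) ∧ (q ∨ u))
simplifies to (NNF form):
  p ∧ (q ∨ u)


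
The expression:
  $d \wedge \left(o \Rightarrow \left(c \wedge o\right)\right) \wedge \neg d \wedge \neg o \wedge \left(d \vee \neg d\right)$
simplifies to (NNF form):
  $\text{False}$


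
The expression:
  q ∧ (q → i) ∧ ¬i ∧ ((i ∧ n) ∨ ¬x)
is never true.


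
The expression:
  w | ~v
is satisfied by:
  {w: True, v: False}
  {v: False, w: False}
  {v: True, w: True}


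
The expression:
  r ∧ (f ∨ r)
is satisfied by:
  {r: True}


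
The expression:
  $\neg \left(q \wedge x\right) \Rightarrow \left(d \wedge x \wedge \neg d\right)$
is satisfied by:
  {x: True, q: True}


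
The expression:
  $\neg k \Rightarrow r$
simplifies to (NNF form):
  $k \vee r$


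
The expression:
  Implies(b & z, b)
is always true.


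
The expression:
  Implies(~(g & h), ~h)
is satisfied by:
  {g: True, h: False}
  {h: False, g: False}
  {h: True, g: True}


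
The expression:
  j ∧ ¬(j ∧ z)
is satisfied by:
  {j: True, z: False}


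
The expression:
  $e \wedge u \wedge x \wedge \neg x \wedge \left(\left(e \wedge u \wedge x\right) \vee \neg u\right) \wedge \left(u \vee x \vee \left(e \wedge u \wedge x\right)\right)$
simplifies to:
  $\text{False}$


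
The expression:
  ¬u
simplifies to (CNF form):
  ¬u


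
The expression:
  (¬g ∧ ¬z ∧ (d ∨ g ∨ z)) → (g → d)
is always true.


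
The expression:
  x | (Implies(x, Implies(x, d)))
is always true.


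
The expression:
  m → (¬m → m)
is always true.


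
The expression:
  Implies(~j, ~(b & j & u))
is always true.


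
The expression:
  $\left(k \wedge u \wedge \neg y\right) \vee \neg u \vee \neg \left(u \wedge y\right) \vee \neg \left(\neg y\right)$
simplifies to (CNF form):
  $\text{True}$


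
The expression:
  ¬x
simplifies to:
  ¬x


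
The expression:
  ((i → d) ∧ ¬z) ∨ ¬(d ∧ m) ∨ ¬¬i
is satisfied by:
  {i: True, m: False, z: False, d: False}
  {i: False, m: False, z: False, d: False}
  {i: True, d: True, m: False, z: False}
  {d: True, i: False, m: False, z: False}
  {i: True, z: True, d: False, m: False}
  {z: True, d: False, m: False, i: False}
  {i: True, d: True, z: True, m: False}
  {d: True, z: True, i: False, m: False}
  {i: True, m: True, d: False, z: False}
  {m: True, d: False, z: False, i: False}
  {i: True, d: True, m: True, z: False}
  {d: True, m: True, i: False, z: False}
  {i: True, z: True, m: True, d: False}
  {z: True, m: True, d: False, i: False}
  {i: True, d: True, z: True, m: True}


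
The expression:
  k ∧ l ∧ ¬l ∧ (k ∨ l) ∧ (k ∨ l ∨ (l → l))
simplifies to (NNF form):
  False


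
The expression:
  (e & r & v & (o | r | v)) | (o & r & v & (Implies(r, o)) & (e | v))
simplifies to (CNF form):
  r & v & (e | o)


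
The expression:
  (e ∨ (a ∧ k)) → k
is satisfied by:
  {k: True, e: False}
  {e: False, k: False}
  {e: True, k: True}


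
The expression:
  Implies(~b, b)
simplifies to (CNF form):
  b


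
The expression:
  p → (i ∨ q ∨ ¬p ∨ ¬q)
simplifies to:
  True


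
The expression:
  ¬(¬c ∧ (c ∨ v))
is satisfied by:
  {c: True, v: False}
  {v: False, c: False}
  {v: True, c: True}


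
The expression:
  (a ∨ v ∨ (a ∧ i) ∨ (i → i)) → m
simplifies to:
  m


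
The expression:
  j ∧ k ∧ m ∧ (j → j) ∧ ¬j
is never true.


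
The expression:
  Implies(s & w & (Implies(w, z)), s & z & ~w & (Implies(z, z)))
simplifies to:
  ~s | ~w | ~z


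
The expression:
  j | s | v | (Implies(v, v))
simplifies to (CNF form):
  True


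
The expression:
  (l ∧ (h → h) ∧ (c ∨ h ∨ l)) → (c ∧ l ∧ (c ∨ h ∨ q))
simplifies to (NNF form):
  c ∨ ¬l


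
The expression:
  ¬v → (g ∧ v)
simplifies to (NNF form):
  v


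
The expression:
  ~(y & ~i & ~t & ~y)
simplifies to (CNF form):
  True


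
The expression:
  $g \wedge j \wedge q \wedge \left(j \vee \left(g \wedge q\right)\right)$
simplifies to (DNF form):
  $g \wedge j \wedge q$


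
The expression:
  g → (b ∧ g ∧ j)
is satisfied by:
  {b: True, j: True, g: False}
  {b: True, j: False, g: False}
  {j: True, b: False, g: False}
  {b: False, j: False, g: False}
  {b: True, g: True, j: True}


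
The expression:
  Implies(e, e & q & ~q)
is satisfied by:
  {e: False}


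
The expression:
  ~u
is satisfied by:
  {u: False}


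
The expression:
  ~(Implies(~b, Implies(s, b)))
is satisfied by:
  {s: True, b: False}


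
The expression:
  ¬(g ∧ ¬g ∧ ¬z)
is always true.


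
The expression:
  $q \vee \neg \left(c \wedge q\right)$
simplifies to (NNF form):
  $\text{True}$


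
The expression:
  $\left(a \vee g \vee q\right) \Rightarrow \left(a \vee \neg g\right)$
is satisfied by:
  {a: True, g: False}
  {g: False, a: False}
  {g: True, a: True}


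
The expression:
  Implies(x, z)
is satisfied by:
  {z: True, x: False}
  {x: False, z: False}
  {x: True, z: True}


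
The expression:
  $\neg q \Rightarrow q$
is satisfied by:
  {q: True}


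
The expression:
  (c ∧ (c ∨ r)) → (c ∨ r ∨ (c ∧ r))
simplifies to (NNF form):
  True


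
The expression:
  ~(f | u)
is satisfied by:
  {u: False, f: False}


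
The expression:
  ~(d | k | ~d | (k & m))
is never true.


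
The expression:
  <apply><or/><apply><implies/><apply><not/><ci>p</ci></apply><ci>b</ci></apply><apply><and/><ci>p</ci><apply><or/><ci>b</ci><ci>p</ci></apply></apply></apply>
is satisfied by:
  {b: True, p: True}
  {b: True, p: False}
  {p: True, b: False}


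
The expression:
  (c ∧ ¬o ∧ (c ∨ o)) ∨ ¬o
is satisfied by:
  {o: False}


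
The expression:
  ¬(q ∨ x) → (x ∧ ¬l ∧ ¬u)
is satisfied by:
  {x: True, q: True}
  {x: True, q: False}
  {q: True, x: False}


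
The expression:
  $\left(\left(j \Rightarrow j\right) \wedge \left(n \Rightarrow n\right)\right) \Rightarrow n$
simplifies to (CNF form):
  $n$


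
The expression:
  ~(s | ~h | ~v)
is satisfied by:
  {h: True, v: True, s: False}


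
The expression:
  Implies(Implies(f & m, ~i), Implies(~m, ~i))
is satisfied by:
  {m: True, i: False}
  {i: False, m: False}
  {i: True, m: True}


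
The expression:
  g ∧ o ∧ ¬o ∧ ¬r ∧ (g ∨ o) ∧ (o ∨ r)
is never true.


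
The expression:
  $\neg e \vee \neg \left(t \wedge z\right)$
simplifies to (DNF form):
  $\neg e \vee \neg t \vee \neg z$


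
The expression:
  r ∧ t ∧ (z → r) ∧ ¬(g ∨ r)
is never true.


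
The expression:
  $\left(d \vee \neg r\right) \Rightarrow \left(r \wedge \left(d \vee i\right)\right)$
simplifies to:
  $r$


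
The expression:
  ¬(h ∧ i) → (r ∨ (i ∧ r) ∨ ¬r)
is always true.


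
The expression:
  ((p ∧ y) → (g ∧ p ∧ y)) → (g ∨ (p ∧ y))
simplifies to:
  g ∨ (p ∧ y)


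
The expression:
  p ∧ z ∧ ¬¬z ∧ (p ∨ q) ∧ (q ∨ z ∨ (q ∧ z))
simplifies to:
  p ∧ z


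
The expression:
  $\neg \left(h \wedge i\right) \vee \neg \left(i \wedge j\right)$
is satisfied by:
  {h: False, i: False, j: False}
  {j: True, h: False, i: False}
  {i: True, h: False, j: False}
  {j: True, i: True, h: False}
  {h: True, j: False, i: False}
  {j: True, h: True, i: False}
  {i: True, h: True, j: False}


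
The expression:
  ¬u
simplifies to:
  ¬u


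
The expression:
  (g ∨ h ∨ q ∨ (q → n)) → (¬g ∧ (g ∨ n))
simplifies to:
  n ∧ ¬g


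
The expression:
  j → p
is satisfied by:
  {p: True, j: False}
  {j: False, p: False}
  {j: True, p: True}


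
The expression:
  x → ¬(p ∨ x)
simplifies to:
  ¬x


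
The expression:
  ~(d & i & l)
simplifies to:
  ~d | ~i | ~l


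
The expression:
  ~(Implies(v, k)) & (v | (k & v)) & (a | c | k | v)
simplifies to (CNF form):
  v & ~k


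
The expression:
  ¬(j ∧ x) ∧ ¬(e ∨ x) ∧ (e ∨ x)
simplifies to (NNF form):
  False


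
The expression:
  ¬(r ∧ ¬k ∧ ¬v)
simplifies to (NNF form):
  k ∨ v ∨ ¬r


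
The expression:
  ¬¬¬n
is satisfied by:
  {n: False}


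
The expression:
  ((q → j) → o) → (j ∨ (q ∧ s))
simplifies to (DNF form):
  j ∨ (q ∧ s) ∨ (¬o ∧ ¬q)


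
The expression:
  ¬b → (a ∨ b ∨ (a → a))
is always true.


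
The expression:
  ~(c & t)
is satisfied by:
  {c: False, t: False}
  {t: True, c: False}
  {c: True, t: False}


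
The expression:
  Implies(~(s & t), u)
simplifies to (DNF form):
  u | (s & t)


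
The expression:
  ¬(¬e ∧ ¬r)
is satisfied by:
  {r: True, e: True}
  {r: True, e: False}
  {e: True, r: False}


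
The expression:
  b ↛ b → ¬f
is always true.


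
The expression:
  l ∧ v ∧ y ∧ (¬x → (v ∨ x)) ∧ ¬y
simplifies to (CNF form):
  False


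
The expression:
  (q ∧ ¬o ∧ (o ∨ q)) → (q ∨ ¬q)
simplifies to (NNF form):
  True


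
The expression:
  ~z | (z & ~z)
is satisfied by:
  {z: False}


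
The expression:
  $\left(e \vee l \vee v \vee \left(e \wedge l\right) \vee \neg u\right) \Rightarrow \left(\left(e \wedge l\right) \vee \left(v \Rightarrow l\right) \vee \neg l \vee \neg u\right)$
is always true.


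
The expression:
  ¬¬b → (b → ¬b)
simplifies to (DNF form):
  ¬b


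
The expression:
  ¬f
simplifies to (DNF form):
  ¬f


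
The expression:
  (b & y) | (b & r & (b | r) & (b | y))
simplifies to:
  b & (r | y)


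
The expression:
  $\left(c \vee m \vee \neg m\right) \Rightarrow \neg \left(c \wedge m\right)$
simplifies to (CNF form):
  $\neg c \vee \neg m$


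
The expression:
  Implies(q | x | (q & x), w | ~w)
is always true.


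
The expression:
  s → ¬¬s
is always true.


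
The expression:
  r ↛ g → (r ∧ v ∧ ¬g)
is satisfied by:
  {v: True, g: True, r: False}
  {v: True, g: False, r: False}
  {g: True, v: False, r: False}
  {v: False, g: False, r: False}
  {r: True, v: True, g: True}
  {r: True, v: True, g: False}
  {r: True, g: True, v: False}


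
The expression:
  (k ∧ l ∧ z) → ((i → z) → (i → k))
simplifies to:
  True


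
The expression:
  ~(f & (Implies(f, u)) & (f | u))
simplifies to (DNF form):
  ~f | ~u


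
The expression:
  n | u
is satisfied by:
  {n: True, u: True}
  {n: True, u: False}
  {u: True, n: False}


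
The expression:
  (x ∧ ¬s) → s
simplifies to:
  s ∨ ¬x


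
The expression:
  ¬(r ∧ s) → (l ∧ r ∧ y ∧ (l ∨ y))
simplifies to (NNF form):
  r ∧ (l ∨ s) ∧ (s ∨ y)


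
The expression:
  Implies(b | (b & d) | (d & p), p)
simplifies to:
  p | ~b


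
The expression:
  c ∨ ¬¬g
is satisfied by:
  {c: True, g: True}
  {c: True, g: False}
  {g: True, c: False}


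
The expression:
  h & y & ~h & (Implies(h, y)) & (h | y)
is never true.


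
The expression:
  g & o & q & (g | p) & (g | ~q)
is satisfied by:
  {g: True, o: True, q: True}


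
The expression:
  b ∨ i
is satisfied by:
  {i: True, b: True}
  {i: True, b: False}
  {b: True, i: False}


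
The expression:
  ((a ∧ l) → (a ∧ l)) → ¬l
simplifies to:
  ¬l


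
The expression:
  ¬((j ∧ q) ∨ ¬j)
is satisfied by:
  {j: True, q: False}


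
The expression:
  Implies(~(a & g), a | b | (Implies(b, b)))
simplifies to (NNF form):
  True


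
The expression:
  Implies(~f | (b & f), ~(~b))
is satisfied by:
  {b: True, f: True}
  {b: True, f: False}
  {f: True, b: False}


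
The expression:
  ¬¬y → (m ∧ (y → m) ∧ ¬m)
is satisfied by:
  {y: False}


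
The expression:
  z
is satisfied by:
  {z: True}


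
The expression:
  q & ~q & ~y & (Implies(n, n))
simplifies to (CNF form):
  False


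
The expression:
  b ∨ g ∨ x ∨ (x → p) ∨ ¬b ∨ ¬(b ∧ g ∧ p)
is always true.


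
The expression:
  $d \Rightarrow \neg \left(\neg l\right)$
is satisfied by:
  {l: True, d: False}
  {d: False, l: False}
  {d: True, l: True}


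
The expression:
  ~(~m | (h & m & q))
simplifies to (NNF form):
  m & (~h | ~q)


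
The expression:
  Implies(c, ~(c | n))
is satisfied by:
  {c: False}


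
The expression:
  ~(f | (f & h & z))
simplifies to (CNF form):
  ~f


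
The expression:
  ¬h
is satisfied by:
  {h: False}


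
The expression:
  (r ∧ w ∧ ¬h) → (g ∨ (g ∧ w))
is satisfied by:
  {g: True, h: True, w: False, r: False}
  {g: True, w: False, h: False, r: False}
  {h: True, g: False, w: False, r: False}
  {g: False, w: False, h: False, r: False}
  {r: True, g: True, h: True, w: False}
  {r: True, g: True, w: False, h: False}
  {r: True, h: True, g: False, w: False}
  {r: True, g: False, w: False, h: False}
  {g: True, w: True, h: True, r: False}
  {g: True, w: True, r: False, h: False}
  {w: True, h: True, r: False, g: False}
  {w: True, r: False, h: False, g: False}
  {g: True, w: True, r: True, h: True}
  {g: True, w: True, r: True, h: False}
  {w: True, r: True, h: True, g: False}


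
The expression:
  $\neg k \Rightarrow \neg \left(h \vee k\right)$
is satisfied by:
  {k: True, h: False}
  {h: False, k: False}
  {h: True, k: True}


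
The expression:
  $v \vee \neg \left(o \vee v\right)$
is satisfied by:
  {v: True, o: False}
  {o: False, v: False}
  {o: True, v: True}


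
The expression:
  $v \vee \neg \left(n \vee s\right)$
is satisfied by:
  {v: True, s: False, n: False}
  {n: True, v: True, s: False}
  {v: True, s: True, n: False}
  {n: True, v: True, s: True}
  {n: False, s: False, v: False}


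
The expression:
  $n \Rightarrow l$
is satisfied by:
  {l: True, n: False}
  {n: False, l: False}
  {n: True, l: True}


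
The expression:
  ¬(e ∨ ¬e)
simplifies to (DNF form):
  False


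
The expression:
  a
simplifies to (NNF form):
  a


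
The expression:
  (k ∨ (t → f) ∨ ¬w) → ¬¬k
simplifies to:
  k ∨ (t ∧ w ∧ ¬f)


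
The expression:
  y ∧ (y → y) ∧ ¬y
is never true.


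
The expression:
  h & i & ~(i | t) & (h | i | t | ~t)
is never true.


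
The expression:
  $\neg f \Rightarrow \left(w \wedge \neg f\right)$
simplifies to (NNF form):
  $f \vee w$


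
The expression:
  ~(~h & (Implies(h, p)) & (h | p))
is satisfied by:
  {h: True, p: False}
  {p: False, h: False}
  {p: True, h: True}


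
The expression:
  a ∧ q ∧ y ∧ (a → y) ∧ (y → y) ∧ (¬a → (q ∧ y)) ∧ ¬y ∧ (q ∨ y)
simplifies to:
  False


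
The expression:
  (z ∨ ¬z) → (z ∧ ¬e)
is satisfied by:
  {z: True, e: False}


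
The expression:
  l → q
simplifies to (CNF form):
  q ∨ ¬l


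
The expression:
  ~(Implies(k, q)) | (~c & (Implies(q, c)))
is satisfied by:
  {k: True, q: False, c: False}
  {q: False, c: False, k: False}
  {k: True, c: True, q: False}


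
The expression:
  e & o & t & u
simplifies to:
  e & o & t & u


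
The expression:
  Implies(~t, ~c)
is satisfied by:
  {t: True, c: False}
  {c: False, t: False}
  {c: True, t: True}


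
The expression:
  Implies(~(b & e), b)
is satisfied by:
  {b: True}


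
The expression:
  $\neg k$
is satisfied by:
  {k: False}


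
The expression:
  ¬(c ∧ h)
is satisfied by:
  {h: False, c: False}
  {c: True, h: False}
  {h: True, c: False}


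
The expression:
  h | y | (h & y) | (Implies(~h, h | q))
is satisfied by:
  {y: True, q: True, h: True}
  {y: True, q: True, h: False}
  {y: True, h: True, q: False}
  {y: True, h: False, q: False}
  {q: True, h: True, y: False}
  {q: True, h: False, y: False}
  {h: True, q: False, y: False}


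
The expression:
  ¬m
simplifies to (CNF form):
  ¬m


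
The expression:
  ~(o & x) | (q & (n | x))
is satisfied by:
  {q: True, o: False, x: False}
  {o: False, x: False, q: False}
  {x: True, q: True, o: False}
  {x: True, o: False, q: False}
  {q: True, o: True, x: False}
  {o: True, q: False, x: False}
  {x: True, o: True, q: True}


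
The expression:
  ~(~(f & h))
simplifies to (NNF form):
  f & h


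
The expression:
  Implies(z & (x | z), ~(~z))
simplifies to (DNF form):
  True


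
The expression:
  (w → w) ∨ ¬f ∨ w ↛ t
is always true.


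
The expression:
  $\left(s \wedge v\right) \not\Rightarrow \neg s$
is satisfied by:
  {s: True, v: True}


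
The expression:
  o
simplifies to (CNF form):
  o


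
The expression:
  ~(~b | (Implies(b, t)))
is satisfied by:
  {b: True, t: False}


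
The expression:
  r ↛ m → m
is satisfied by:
  {m: True, r: False}
  {r: False, m: False}
  {r: True, m: True}


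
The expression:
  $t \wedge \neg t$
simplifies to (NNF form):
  $\text{False}$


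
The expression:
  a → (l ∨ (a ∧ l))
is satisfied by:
  {l: True, a: False}
  {a: False, l: False}
  {a: True, l: True}


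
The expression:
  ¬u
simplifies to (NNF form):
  ¬u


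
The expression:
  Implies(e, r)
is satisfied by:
  {r: True, e: False}
  {e: False, r: False}
  {e: True, r: True}


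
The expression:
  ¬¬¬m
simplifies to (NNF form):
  ¬m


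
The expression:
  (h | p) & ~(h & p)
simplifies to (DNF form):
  (h & ~p) | (p & ~h)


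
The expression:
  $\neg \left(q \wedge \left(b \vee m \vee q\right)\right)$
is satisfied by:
  {q: False}


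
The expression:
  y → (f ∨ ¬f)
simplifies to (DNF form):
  True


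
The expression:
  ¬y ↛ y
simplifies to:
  True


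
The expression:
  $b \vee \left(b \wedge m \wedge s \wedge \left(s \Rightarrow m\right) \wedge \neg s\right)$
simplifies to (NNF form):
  $b$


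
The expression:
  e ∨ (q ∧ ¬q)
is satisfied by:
  {e: True}


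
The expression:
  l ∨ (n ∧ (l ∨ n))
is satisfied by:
  {n: True, l: True}
  {n: True, l: False}
  {l: True, n: False}


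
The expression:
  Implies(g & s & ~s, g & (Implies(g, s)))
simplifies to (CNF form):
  True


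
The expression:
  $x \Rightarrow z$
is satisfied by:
  {z: True, x: False}
  {x: False, z: False}
  {x: True, z: True}


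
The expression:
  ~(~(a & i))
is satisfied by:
  {a: True, i: True}


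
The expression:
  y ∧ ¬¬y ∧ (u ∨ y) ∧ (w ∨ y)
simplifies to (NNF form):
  y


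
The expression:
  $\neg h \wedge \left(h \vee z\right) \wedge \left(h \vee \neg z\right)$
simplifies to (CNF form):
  $\text{False}$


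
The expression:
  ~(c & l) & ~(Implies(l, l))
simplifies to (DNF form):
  False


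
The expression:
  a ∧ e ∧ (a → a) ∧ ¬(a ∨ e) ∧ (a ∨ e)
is never true.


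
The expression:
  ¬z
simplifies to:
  ¬z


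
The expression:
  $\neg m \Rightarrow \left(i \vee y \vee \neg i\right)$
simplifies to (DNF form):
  $\text{True}$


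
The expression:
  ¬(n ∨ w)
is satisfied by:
  {n: False, w: False}


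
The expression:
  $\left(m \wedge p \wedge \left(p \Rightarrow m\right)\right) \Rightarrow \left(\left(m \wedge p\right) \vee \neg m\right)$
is always true.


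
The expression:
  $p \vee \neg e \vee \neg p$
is always true.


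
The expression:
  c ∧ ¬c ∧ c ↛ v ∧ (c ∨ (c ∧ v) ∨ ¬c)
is never true.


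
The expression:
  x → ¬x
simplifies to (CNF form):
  ¬x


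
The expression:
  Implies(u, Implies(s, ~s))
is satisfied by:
  {s: False, u: False}
  {u: True, s: False}
  {s: True, u: False}


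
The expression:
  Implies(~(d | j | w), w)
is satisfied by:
  {d: True, w: True, j: True}
  {d: True, w: True, j: False}
  {d: True, j: True, w: False}
  {d: True, j: False, w: False}
  {w: True, j: True, d: False}
  {w: True, j: False, d: False}
  {j: True, w: False, d: False}


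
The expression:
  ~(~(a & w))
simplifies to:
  a & w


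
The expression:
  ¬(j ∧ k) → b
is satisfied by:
  {b: True, k: True, j: True}
  {b: True, k: True, j: False}
  {b: True, j: True, k: False}
  {b: True, j: False, k: False}
  {k: True, j: True, b: False}


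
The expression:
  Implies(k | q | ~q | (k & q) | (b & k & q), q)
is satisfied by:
  {q: True}


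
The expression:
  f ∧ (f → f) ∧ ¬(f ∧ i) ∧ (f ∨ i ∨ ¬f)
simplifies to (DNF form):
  f ∧ ¬i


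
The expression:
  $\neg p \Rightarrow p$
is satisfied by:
  {p: True}


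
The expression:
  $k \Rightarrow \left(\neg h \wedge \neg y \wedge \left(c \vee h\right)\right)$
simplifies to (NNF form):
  $\left(c \wedge \neg h \wedge \neg y\right) \vee \neg k$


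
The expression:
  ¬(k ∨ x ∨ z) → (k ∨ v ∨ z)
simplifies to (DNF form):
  k ∨ v ∨ x ∨ z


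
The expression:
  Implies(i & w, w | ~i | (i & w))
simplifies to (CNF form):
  True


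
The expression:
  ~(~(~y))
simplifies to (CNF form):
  ~y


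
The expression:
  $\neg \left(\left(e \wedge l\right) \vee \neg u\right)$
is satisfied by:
  {u: True, l: False, e: False}
  {e: True, u: True, l: False}
  {l: True, u: True, e: False}


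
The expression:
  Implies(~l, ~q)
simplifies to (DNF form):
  l | ~q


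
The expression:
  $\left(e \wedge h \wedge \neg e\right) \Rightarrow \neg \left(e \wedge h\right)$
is always true.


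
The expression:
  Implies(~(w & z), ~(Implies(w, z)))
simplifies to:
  w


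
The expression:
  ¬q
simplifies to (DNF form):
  ¬q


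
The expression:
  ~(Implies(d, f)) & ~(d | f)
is never true.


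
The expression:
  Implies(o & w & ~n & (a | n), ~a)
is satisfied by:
  {n: True, w: False, o: False, a: False}
  {n: False, w: False, o: False, a: False}
  {n: True, a: True, w: False, o: False}
  {a: True, n: False, w: False, o: False}
  {n: True, o: True, a: False, w: False}
  {o: True, a: False, w: False, n: False}
  {n: True, a: True, o: True, w: False}
  {a: True, o: True, n: False, w: False}
  {n: True, w: True, a: False, o: False}
  {w: True, a: False, o: False, n: False}
  {n: True, a: True, w: True, o: False}
  {a: True, w: True, n: False, o: False}
  {n: True, o: True, w: True, a: False}
  {o: True, w: True, a: False, n: False}
  {n: True, a: True, o: True, w: True}
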